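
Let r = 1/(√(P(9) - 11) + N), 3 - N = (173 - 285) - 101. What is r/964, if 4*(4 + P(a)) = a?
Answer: 72/14996225 - I*√51/89977350 ≈ 4.8012e-6 - 7.9369e-8*I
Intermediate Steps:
P(a) = -4 + a/4
N = 216 (N = 3 - ((173 - 285) - 101) = 3 - (-112 - 101) = 3 - 1*(-213) = 3 + 213 = 216)
r = 1/(216 + I*√51/2) (r = 1/(√((-4 + (¼)*9) - 11) + 216) = 1/(√((-4 + 9/4) - 11) + 216) = 1/(√(-7/4 - 11) + 216) = 1/(√(-51/4) + 216) = 1/(I*√51/2 + 216) = 1/(216 + I*√51/2) ≈ 0.0046284 - 7.651e-5*I)
r/964 = (288/62225 - 2*I*√51/186675)/964 = (288/62225 - 2*I*√51/186675)*(1/964) = 72/14996225 - I*√51/89977350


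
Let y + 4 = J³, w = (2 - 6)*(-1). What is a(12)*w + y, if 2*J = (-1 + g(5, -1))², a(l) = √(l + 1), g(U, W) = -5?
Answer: 5828 + 4*√13 ≈ 5842.4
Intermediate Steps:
a(l) = √(1 + l)
J = 18 (J = (-1 - 5)²/2 = (½)*(-6)² = (½)*36 = 18)
w = 4 (w = -4*(-1) = 4)
y = 5828 (y = -4 + 18³ = -4 + 5832 = 5828)
a(12)*w + y = √(1 + 12)*4 + 5828 = √13*4 + 5828 = 4*√13 + 5828 = 5828 + 4*√13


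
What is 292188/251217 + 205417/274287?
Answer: 14638623605/7656173031 ≈ 1.9120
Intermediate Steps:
292188/251217 + 205417/274287 = 292188*(1/251217) + 205417*(1/274287) = 97396/83739 + 205417/274287 = 14638623605/7656173031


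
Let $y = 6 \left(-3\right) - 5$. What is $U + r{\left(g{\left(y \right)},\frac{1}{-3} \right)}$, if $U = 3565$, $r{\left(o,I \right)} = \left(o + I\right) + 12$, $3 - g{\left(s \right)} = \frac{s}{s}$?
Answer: $\frac{10736}{3} \approx 3578.7$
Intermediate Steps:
$y = -23$ ($y = -18 - 5 = -23$)
$g{\left(s \right)} = 2$ ($g{\left(s \right)} = 3 - \frac{s}{s} = 3 - 1 = 2$)
$r{\left(o,I \right)} = 12 + I + o$ ($r{\left(o,I \right)} = \left(I + o\right) + 12 = 12 + I + o$)
$U + r{\left(g{\left(y \right)},\frac{1}{-3} \right)} = 3565 + \left(12 + \frac{1}{-3} + 2\right) = 3565 + \left(12 - \frac{1}{3} + 2\right) = 3565 + \frac{41}{3} = \frac{10736}{3}$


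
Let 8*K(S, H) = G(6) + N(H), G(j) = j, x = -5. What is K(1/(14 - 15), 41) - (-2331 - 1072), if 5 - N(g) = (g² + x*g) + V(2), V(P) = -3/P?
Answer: 51521/16 ≈ 3220.1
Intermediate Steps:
N(g) = 13/2 - g² + 5*g (N(g) = 5 - ((g² - 5*g) - 3/2) = 5 - (-3/2 + g² - 5*g) = 5 + (3/2 - g² + 5*g) = 13/2 - g² + 5*g)
K(S, H) = 25/16 - H²/8 + 5*H/8 (K(S, H) = (6 + (13/2 - H² + 5*H))/8 = (25/2 - H² + 5*H)/8 = 25/16 - H²/8 + 5*H/8)
K(1/(14 - 15), 41) - (-2331 - 1072) = (25/16 - ⅛*41² + (5/8)*41) - (-2331 - 1072) = (25/16 - ⅛*1681 + 205/8) - 1*(-3403) = (25/16 - 1681/8 + 205/8) + 3403 = -2927/16 + 3403 = 51521/16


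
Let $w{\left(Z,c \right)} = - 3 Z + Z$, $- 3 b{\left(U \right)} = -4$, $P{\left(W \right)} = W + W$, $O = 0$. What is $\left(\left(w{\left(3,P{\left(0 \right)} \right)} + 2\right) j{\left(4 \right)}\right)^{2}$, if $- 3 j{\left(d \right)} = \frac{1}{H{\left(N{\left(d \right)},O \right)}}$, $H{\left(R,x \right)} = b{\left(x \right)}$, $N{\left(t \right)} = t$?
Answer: $1$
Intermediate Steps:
$P{\left(W \right)} = 2 W$
$b{\left(U \right)} = \frac{4}{3}$ ($b{\left(U \right)} = \left(- \frac{1}{3}\right) \left(-4\right) = \frac{4}{3}$)
$w{\left(Z,c \right)} = - 2 Z$
$H{\left(R,x \right)} = \frac{4}{3}$
$j{\left(d \right)} = - \frac{1}{4}$ ($j{\left(d \right)} = - \frac{1}{3 \cdot \frac{4}{3}} = \left(- \frac{1}{3}\right) \frac{3}{4} = - \frac{1}{4}$)
$\left(\left(w{\left(3,P{\left(0 \right)} \right)} + 2\right) j{\left(4 \right)}\right)^{2} = \left(\left(\left(-2\right) 3 + 2\right) \left(- \frac{1}{4}\right)\right)^{2} = \left(\left(-6 + 2\right) \left(- \frac{1}{4}\right)\right)^{2} = \left(\left(-4\right) \left(- \frac{1}{4}\right)\right)^{2} = 1^{2} = 1$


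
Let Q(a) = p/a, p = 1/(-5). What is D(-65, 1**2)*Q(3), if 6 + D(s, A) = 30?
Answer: -8/5 ≈ -1.6000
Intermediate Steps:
p = -1/5 ≈ -0.20000
D(s, A) = 24 (D(s, A) = -6 + 30 = 24)
Q(a) = -1/(5*a)
D(-65, 1**2)*Q(3) = 24*(-1/5/3) = 24*(-1/5*1/3) = 24*(-1/15) = -8/5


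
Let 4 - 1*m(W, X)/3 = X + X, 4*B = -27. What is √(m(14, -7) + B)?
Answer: 3*√21/2 ≈ 6.8739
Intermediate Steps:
B = -27/4 (B = (¼)*(-27) = -27/4 ≈ -6.7500)
m(W, X) = 12 - 6*X (m(W, X) = 12 - 3*(X + X) = 12 - 6*X)
√(m(14, -7) + B) = √((12 - 6*(-7)) - 27/4) = √((12 + 42) - 27/4) = √(54 - 27/4) = √(189/4) = 3*√21/2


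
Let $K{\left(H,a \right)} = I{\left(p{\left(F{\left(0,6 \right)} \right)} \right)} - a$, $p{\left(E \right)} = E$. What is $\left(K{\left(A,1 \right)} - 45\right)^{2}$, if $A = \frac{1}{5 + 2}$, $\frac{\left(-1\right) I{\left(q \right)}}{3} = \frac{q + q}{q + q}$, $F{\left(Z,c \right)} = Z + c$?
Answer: $2401$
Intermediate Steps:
$I{\left(q \right)} = -3$ ($I{\left(q \right)} = - 3 \frac{q + q}{q + q} = - 3 \frac{2 q}{2 q} = - 3 \cdot 2 q \frac{1}{2 q} = \left(-3\right) 1 = -3$)
$A = \frac{1}{7} \approx 0.14286$
$K{\left(H,a \right)} = -3 - a$
$\left(K{\left(A,1 \right)} - 45\right)^{2} = \left(\left(-3 - 1\right) - 45\right)^{2} = \left(-4 - 45\right)^{2} = \left(-49\right)^{2} = 2401$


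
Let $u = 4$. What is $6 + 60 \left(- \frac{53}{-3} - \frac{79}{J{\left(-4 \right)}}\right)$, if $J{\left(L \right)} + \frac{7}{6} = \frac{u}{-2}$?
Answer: $\frac{48694}{19} \approx 2562.8$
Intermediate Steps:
$J{\left(L \right)} = - \frac{19}{6}$ ($J{\left(L \right)} = - \frac{7}{6} + \frac{4}{-2} = - \frac{7}{6} + 4 \left(- \frac{1}{2}\right) = - \frac{7}{6} - 2 = - \frac{19}{6}$)
$6 + 60 \left(- \frac{53}{-3} - \frac{79}{J{\left(-4 \right)}}\right) = 6 + 60 \left(- \frac{53}{-3} - \frac{79}{- \frac{19}{6}}\right) = 6 + 60 \left(\left(-53\right) \left(- \frac{1}{3}\right) - - \frac{474}{19}\right) = 6 + 60 \left(\frac{53}{3} + \frac{474}{19}\right) = 6 + 60 \cdot \frac{2429}{57} = 6 + \frac{48580}{19} = \frac{48694}{19}$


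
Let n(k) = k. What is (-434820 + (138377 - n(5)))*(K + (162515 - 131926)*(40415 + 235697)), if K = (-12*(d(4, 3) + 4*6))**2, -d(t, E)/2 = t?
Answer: -2503807762292736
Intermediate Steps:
d(t, E) = -2*t
K = 36864 (K = (-12*(-2*4 + 4*6))**2 = (-12*(-8 + 24))**2 = (-12*16)**2 = (-192)**2 = 36864)
(-434820 + (138377 - n(5)))*(K + (162515 - 131926)*(40415 + 235697)) = (-434820 + (138377 - 1*5))*(36864 + (162515 - 131926)*(40415 + 235697)) = (-434820 + (138377 - 5))*(36864 + 30589*276112) = (-434820 + 138372)*(36864 + 8445989968) = -296448*8446026832 = -2503807762292736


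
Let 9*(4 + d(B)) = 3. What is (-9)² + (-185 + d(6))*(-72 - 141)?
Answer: 40267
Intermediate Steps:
d(B) = -11/3 (d(B) = -4 + (⅑)*3 = -4 + ⅓ = -11/3)
(-9)² + (-185 + d(6))*(-72 - 141) = (-9)² + (-185 - 11/3)*(-72 - 141) = 81 - 566/3*(-213) = 81 + 40186 = 40267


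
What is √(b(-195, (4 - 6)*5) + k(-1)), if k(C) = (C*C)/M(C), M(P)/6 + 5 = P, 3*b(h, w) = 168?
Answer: √2015/6 ≈ 7.4815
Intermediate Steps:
b(h, w) = 56 (b(h, w) = (⅓)*168 = 56)
M(P) = -30 + 6*P
k(C) = C²/(-30 + 6*C) (k(C) = (C*C)/(-30 + 6*C) = C²/(-30 + 6*C))
√(b(-195, (4 - 6)*5) + k(-1)) = √(56 + (⅙)*(-1)²/(-5 - 1)) = √(56 + (⅙)*1/(-6)) = √(56 + (⅙)*1*(-⅙)) = √(56 - 1/36) = √(2015/36) = √2015/6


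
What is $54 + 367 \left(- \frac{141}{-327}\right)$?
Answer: $\frac{23135}{109} \approx 212.25$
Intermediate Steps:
$54 + 367 \left(- \frac{141}{-327}\right) = 54 + 367 \left(\left(-141\right) \left(- \frac{1}{327}\right)\right) = 54 + 367 \cdot \frac{47}{109} = 54 + \frac{17249}{109} = \frac{23135}{109}$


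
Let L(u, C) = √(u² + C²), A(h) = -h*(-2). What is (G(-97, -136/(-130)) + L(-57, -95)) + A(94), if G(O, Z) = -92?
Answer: 96 + 19*√34 ≈ 206.79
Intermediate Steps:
A(h) = 2*h
L(u, C) = √(C² + u²)
(G(-97, -136/(-130)) + L(-57, -95)) + A(94) = (-92 + √((-95)² + (-57)²)) + 2*94 = (-92 + √(9025 + 3249)) + 188 = (-92 + √12274) + 188 = (-92 + 19*√34) + 188 = 96 + 19*√34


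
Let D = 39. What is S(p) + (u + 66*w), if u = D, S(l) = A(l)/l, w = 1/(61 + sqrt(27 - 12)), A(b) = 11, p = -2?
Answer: 128177/3706 - 33*sqrt(15)/1853 ≈ 34.517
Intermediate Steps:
w = 1/(61 + sqrt(15)) ≈ 0.015415
S(l) = 11/l
u = 39
S(p) + (u + 66*w) = 11/(-2) + (39 + 66*(61/3706 - sqrt(15)/3706)) = 11*(-1/2) + (39 + (2013/1853 - 33*sqrt(15)/1853)) = -11/2 + (74280/1853 - 33*sqrt(15)/1853) = 128177/3706 - 33*sqrt(15)/1853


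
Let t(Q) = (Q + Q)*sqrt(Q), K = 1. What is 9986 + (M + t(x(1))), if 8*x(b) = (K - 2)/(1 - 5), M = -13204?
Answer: -3218 + sqrt(2)/128 ≈ -3218.0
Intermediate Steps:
x(b) = 1/32 (x(b) = ((1 - 2)/(1 - 5))/8 = (-1/(-4))/8 = (-1*(-1/4))/8 = (1/8)*(1/4) = 1/32)
t(Q) = 2*Q**(3/2) (t(Q) = (2*Q)*sqrt(Q) = 2*Q**(3/2))
9986 + (M + t(x(1))) = 9986 + (-13204 + 2*(1/32)**(3/2)) = 9986 + (-13204 + 2*(sqrt(2)/256)) = 9986 + (-13204 + sqrt(2)/128) = -3218 + sqrt(2)/128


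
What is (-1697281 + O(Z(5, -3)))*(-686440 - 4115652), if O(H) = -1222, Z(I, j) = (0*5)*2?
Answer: 8156367668276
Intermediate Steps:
Z(I, j) = 0 (Z(I, j) = 0*2 = 0)
(-1697281 + O(Z(5, -3)))*(-686440 - 4115652) = (-1697281 - 1222)*(-686440 - 4115652) = -1698503*(-4802092) = 8156367668276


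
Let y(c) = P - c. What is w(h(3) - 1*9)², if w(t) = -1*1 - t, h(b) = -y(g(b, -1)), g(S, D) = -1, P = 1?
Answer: 100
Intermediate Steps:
y(c) = 1 - c
h(b) = -2 (h(b) = -(1 - 1*(-1)) = -(1 + 1) = -1*2 = -2)
w(t) = -1 - t
w(h(3) - 1*9)² = (-1 - (-2 - 1*9))² = (-1 - (-2 - 9))² = (-1 - 1*(-11))² = (-1 + 11)² = 10² = 100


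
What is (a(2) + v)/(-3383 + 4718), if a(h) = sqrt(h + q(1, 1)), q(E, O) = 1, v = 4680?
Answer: 312/89 + sqrt(3)/1335 ≈ 3.5069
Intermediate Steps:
a(h) = sqrt(1 + h) (a(h) = sqrt(h + 1) = sqrt(1 + h))
(a(2) + v)/(-3383 + 4718) = (sqrt(1 + 2) + 4680)/(-3383 + 4718) = (sqrt(3) + 4680)/1335 = (4680 + sqrt(3))*(1/1335) = 312/89 + sqrt(3)/1335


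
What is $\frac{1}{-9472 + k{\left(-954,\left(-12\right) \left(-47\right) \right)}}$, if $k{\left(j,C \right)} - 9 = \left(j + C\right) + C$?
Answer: $- \frac{1}{9289} \approx -0.00010765$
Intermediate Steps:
$k{\left(j,C \right)} = 9 + j + 2 C$ ($k{\left(j,C \right)} = 9 + \left(\left(j + C\right) + C\right) = 9 + \left(\left(C + j\right) + C\right) = 9 + \left(j + 2 C\right) = 9 + j + 2 C$)
$\frac{1}{-9472 + k{\left(-954,\left(-12\right) \left(-47\right) \right)}} = \frac{1}{-9472 + \left(9 - 954 + 2 \left(\left(-12\right) \left(-47\right)\right)\right)} = \frac{1}{-9472 + \left(9 - 954 + 2 \cdot 564\right)} = \frac{1}{-9472 + \left(9 - 954 + 1128\right)} = \frac{1}{-9472 + 183} = \frac{1}{-9289} = - \frac{1}{9289}$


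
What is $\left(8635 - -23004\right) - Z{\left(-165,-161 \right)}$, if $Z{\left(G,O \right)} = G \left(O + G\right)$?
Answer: $-22151$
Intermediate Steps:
$Z{\left(G,O \right)} = G \left(G + O\right)$
$\left(8635 - -23004\right) - Z{\left(-165,-161 \right)} = \left(8635 - -23004\right) - - 165 \left(-165 - 161\right) = \left(8635 + 23004\right) - \left(-165\right) \left(-326\right) = 31639 - 53790 = -22151$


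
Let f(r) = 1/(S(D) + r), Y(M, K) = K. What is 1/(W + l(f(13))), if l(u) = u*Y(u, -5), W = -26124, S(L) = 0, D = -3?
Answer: -13/339617 ≈ -3.8278e-5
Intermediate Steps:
f(r) = 1/r (f(r) = 1/(0 + r) = 1/r)
l(u) = -5*u (l(u) = u*(-5) = -5*u)
1/(W + l(f(13))) = 1/(-26124 - 5/13) = 1/(-339617/13) = -13/339617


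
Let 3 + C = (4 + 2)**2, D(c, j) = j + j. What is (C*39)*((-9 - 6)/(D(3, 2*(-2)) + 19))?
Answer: -1755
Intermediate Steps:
D(c, j) = 2*j
C = 33 (C = -3 + (4 + 2)**2 = -3 + 6**2 = -3 + 36 = 33)
(C*39)*((-9 - 6)/(D(3, 2*(-2)) + 19)) = (33*39)*((-9 - 6)/(2*(2*(-2)) + 19)) = 1287*(-15/(2*(-4) + 19)) = 1287*(-15/(-8 + 19)) = 1287*(-15/11) = -1755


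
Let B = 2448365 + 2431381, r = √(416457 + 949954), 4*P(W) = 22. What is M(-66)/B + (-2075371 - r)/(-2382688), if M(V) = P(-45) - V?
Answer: 5063726848979/5813456118624 + 43*√739/2382688 ≈ 0.87153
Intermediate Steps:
P(W) = 11/2 (P(W) = (¼)*22 = 11/2)
r = 43*√739 (r = √1366411 = 43*√739 ≈ 1168.9)
M(V) = 11/2 - V
B = 4879746
M(-66)/B + (-2075371 - r)/(-2382688) = (11/2 - 1*(-66))/4879746 + (-2075371 - 43*√739)/(-2382688) = (11/2 + 66)*(1/4879746) + (-2075371 - 43*√739)*(-1/2382688) = (143/2)*(1/4879746) + (2075371/2382688 + 43*√739/2382688) = 143/9759492 + (2075371/2382688 + 43*√739/2382688) = 5063726848979/5813456118624 + 43*√739/2382688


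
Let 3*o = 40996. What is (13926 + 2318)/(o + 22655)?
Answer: 48732/108961 ≈ 0.44724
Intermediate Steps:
o = 40996/3 (o = (⅓)*40996 = 40996/3 ≈ 13665.)
(13926 + 2318)/(o + 22655) = (13926 + 2318)/(40996/3 + 22655) = 16244/(108961/3) = 16244*(3/108961) = 48732/108961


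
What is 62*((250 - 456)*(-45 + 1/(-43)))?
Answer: 24726592/43 ≈ 5.7504e+5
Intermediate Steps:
62*((250 - 456)*(-45 + 1/(-43))) = 62*(-206*(-45 - 1/43)) = 62*(-206*(-1936/43)) = 62*(398816/43) = 24726592/43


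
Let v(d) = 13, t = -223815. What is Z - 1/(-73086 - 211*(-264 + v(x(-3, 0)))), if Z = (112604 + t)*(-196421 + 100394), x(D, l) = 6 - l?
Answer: 214920081277126/20125 ≈ 1.0679e+10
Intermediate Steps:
Z = 10679258697 (Z = (112604 - 223815)*(-196421 + 100394) = -111211*(-96027) = 10679258697)
Z - 1/(-73086 - 211*(-264 + v(x(-3, 0)))) = 10679258697 - 1/(-73086 - 211*(-264 + 13)) = 10679258697 - 1/(-73086 - 211*(-251)) = 10679258697 - 1/(-73086 + 52961) = 10679258697 - 1/(-20125) = 10679258697 - 1*(-1/20125) = 10679258697 + 1/20125 = 214920081277126/20125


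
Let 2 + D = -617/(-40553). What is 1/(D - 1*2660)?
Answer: -40553/107951469 ≈ -0.00037566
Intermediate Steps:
D = -80489/40553 (D = -2 - 617/(-40553) = -2 - 617*(-1/40553) = -2 + 617/40553 = -80489/40553 ≈ -1.9848)
1/(D - 1*2660) = 1/(-80489/40553 - 1*2660) = 1/(-80489/40553 - 2660) = 1/(-107951469/40553) = -40553/107951469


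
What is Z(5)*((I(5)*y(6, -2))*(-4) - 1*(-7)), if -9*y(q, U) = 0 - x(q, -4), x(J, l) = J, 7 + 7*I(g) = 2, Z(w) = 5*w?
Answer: 4675/21 ≈ 222.62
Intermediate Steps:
I(g) = -5/7 (I(g) = -1 + (⅐)*2 = -1 + 2/7 = -5/7)
y(q, U) = q/9 (y(q, U) = -(0 - q)/9 = -(-1)*q/9 = q/9)
Z(5)*((I(5)*y(6, -2))*(-4) - 1*(-7)) = (5*5)*(-5*6/63*(-4) - 1*(-7)) = 25*(-5/7*⅔*(-4) + 7) = 25*(-10/21*(-4) + 7) = 25*(40/21 + 7) = 25*(187/21) = 4675/21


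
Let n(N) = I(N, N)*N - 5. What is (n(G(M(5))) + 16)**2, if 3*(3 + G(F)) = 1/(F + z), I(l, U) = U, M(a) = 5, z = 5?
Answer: 317588041/810000 ≈ 392.08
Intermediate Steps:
G(F) = -3 + 1/(3*(5 + F)) (G(F) = -3 + 1/(3*(F + 5)) = -3 + 1/(3*(5 + F)))
n(N) = -5 + N**2 (n(N) = N*N - 5 = N**2 - 5 = -5 + N**2)
(n(G(M(5))) + 16)**2 = ((-5 + ((-44 - 9*5)/(3*(5 + 5)))**2) + 16)**2 = ((-5 + ((1/3)*(-44 - 45)/10)**2) + 16)**2 = ((-5 + ((1/3)*(1/10)*(-89))**2) + 16)**2 = ((-5 + (-89/30)**2) + 16)**2 = ((-5 + 7921/900) + 16)**2 = (3421/900 + 16)**2 = (17821/900)**2 = 317588041/810000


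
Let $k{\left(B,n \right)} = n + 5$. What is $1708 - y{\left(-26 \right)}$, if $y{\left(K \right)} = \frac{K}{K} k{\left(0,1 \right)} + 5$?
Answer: $1697$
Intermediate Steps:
$k{\left(B,n \right)} = 5 + n$
$y{\left(K \right)} = 11$ ($y{\left(K \right)} = \frac{K}{K} \left(5 + 1\right) + 5 = 1 \cdot 6 + 5 = 6 + 5 = 11$)
$1708 - y{\left(-26 \right)} = 1708 - 11 = 1697$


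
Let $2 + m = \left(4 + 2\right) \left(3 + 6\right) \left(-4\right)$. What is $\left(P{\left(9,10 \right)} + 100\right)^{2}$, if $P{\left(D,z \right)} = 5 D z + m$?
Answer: $110224$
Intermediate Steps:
$m = -218$ ($m = -2 + \left(4 + 2\right) \left(3 + 6\right) \left(-4\right) = -2 + 6 \cdot 9 \left(-4\right) = -2 + 54 \left(-4\right) = -2 - 216 = -218$)
$P{\left(D,z \right)} = -218 + 5 D z$ ($P{\left(D,z \right)} = 5 D z - 218 = -218 + 5 D z$)
$\left(P{\left(9,10 \right)} + 100\right)^{2} = \left(\left(-218 + 5 \cdot 9 \cdot 10\right) + 100\right)^{2} = \left(\left(-218 + 450\right) + 100\right)^{2} = \left(232 + 100\right)^{2} = 332^{2} = 110224$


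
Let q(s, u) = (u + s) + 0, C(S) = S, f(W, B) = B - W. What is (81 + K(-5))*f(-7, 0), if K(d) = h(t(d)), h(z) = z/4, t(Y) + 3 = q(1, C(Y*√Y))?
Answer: 1127/2 - 35*I*√5/4 ≈ 563.5 - 19.566*I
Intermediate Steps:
q(s, u) = s + u (q(s, u) = (s + u) + 0 = s + u)
t(Y) = -2 + Y^(3/2) (t(Y) = -3 + (1 + Y*√Y) = -3 + (1 + Y^(3/2)) = -2 + Y^(3/2))
h(z) = z/4 (h(z) = z*(¼) = z/4)
K(d) = -½ + d^(3/2)/4 (K(d) = (-2 + d^(3/2))/4 = -½ + d^(3/2)/4)
(81 + K(-5))*f(-7, 0) = (81 + (-½ + (-5)^(3/2)/4))*(0 - 1*(-7)) = (81 + (-½ + (-5*I*√5)/4))*(0 + 7) = (81 + (-½ - 5*I*√5/4))*7 = (161/2 - 5*I*√5/4)*7 = 1127/2 - 35*I*√5/4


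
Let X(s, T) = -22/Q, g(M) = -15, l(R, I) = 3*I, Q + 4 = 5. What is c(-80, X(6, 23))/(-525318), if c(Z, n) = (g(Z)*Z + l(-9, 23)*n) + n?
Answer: 170/262659 ≈ 0.00064723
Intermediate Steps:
Q = 1 (Q = -4 + 5 = 1)
X(s, T) = -22 (X(s, T) = -22/1 = -22*1 = -22)
c(Z, n) = -15*Z + 70*n (c(Z, n) = (-15*Z + (3*23)*n) + n = (-15*Z + 69*n) + n = -15*Z + 70*n)
c(-80, X(6, 23))/(-525318) = (-15*(-80) + 70*(-22))/(-525318) = (1200 - 1540)*(-1/525318) = -340*(-1/525318) = 170/262659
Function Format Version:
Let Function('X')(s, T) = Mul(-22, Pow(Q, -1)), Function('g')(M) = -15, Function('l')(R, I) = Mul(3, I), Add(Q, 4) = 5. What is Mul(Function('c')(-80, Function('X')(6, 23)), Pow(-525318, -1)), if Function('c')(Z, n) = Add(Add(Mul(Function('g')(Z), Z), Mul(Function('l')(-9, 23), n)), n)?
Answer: Rational(170, 262659) ≈ 0.00064723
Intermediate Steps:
Q = 1 (Q = Add(-4, 5) = 1)
Function('X')(s, T) = -22 (Function('X')(s, T) = Mul(-22, Pow(1, -1)) = Mul(-22, 1) = -22)
Function('c')(Z, n) = Add(Mul(-15, Z), Mul(70, n)) (Function('c')(Z, n) = Add(Add(Mul(-15, Z), Mul(Mul(3, 23), n)), n) = Add(Add(Mul(-15, Z), Mul(69, n)), n) = Add(Mul(-15, Z), Mul(70, n)))
Mul(Function('c')(-80, Function('X')(6, 23)), Pow(-525318, -1)) = Mul(Add(Mul(-15, -80), Mul(70, -22)), Pow(-525318, -1)) = Mul(Add(1200, -1540), Rational(-1, 525318)) = Mul(-340, Rational(-1, 525318)) = Rational(170, 262659)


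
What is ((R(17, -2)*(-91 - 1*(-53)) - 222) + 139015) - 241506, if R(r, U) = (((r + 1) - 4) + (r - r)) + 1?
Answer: -103283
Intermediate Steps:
R(r, U) = -2 + r (R(r, U) = (((1 + r) - 4) + 0) + 1 = ((-3 + r) + 0) + 1 = (-3 + r) + 1 = -2 + r)
((R(17, -2)*(-91 - 1*(-53)) - 222) + 139015) - 241506 = (((-2 + 17)*(-91 - 1*(-53)) - 222) + 139015) - 241506 = ((15*(-91 + 53) - 222) + 139015) - 241506 = ((15*(-38) - 222) + 139015) - 241506 = ((-570 - 222) + 139015) - 241506 = (-792 + 139015) - 241506 = 138223 - 241506 = -103283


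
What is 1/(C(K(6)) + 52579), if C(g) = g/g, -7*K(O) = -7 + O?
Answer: 1/52580 ≈ 1.9019e-5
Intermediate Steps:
K(O) = 1 - O/7 (K(O) = -(-7 + O)/7 = 1 - O/7)
C(g) = 1
1/(C(K(6)) + 52579) = 1/(1 + 52579) = 1/52580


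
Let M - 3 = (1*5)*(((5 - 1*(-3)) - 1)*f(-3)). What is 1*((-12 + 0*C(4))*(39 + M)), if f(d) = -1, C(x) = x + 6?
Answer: -84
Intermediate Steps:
C(x) = 6 + x
M = -32 (M = 3 + (1*5)*(((5 - 1*(-3)) - 1)*(-1)) = 3 + 5*(((5 + 3) - 1)*(-1)) = 3 + 5*((8 - 1)*(-1)) = 3 + 5*(7*(-1)) = 3 + 5*(-7) = 3 - 35 = -32)
1*((-12 + 0*C(4))*(39 + M)) = 1*((-12 + 0*(6 + 4))*(39 - 32)) = 1*((-12 + 0*10)*7) = 1*((-12 + 0)*7) = 1*(-12*7) = 1*(-84) = -84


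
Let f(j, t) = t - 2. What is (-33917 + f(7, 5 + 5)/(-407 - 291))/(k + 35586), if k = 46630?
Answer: -11837037/28693384 ≈ -0.41254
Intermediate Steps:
f(j, t) = -2 + t
(-33917 + f(7, 5 + 5)/(-407 - 291))/(k + 35586) = (-33917 + (-2 + (5 + 5))/(-407 - 291))/(46630 + 35586) = (-33917 + (-2 + 10)/(-698))/82216 = (-33917 - 1/698*8)*(1/82216) = (-33917 - 4/349)*(1/82216) = -11837037/349*1/82216 = -11837037/28693384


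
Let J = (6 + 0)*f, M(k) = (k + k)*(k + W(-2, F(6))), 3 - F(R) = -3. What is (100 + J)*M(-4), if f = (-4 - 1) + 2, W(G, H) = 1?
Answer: 1968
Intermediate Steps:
F(R) = 6 (F(R) = 3 - 1*(-3) = 3 + 3 = 6)
f = -3 (f = -5 + 2 = -3)
M(k) = 2*k*(1 + k) (M(k) = (k + k)*(k + 1) = (2*k)*(1 + k) = 2*k*(1 + k))
J = -18 (J = (6 + 0)*(-3) = 6*(-3) = -18)
(100 + J)*M(-4) = (100 - 18)*(2*(-4)*(1 - 4)) = 82*(2*(-4)*(-3)) = 82*24 = 1968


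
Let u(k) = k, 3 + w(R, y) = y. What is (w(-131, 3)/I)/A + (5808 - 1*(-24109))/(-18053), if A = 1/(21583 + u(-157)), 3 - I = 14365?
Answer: -29917/18053 ≈ -1.6572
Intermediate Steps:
w(R, y) = -3 + y
I = -14362 (I = 3 - 1*14365 = 3 - 14365 = -14362)
A = 1/21426 (A = 1/(21583 - 157) = 1/21426 ≈ 4.6672e-5)
(w(-131, 3)/I)/A + (5808 - 1*(-24109))/(-18053) = ((-3 + 3)/(-14362))/(1/21426) + (5808 - 1*(-24109))/(-18053) = (0*(-1/14362))*21426 + (5808 + 24109)*(-1/18053) = 0*21426 + 29917*(-1/18053) = 0 - 29917/18053 = -29917/18053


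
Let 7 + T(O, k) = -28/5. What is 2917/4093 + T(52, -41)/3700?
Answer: 53706641/75720500 ≈ 0.70927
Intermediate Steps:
T(O, k) = -63/5 (T(O, k) = -7 - 28/5 = -63/5)
2917/4093 + T(52, -41)/3700 = 2917/4093 - 63/5/3700 = 2917*(1/4093) - 63/5*1/3700 = 2917/4093 - 63/18500 = 53706641/75720500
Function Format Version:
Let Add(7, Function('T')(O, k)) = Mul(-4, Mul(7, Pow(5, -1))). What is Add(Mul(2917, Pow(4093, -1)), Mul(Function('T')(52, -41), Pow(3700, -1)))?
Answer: Rational(53706641, 75720500) ≈ 0.70927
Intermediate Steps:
Function('T')(O, k) = Rational(-63, 5) (Function('T')(O, k) = Add(-7, Mul(-4, Mul(7, Pow(5, -1)))) = Add(-7, Mul(-4, Mul(7, Rational(1, 5)))) = Add(-7, Mul(-4, Rational(7, 5))) = Add(-7, Rational(-28, 5)) = Rational(-63, 5))
Add(Mul(2917, Pow(4093, -1)), Mul(Function('T')(52, -41), Pow(3700, -1))) = Add(Mul(2917, Pow(4093, -1)), Mul(Rational(-63, 5), Pow(3700, -1))) = Add(Mul(2917, Rational(1, 4093)), Mul(Rational(-63, 5), Rational(1, 3700))) = Add(Rational(2917, 4093), Rational(-63, 18500)) = Rational(53706641, 75720500)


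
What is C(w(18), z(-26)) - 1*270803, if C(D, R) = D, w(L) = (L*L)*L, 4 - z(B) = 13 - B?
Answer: -264971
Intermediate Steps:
z(B) = -9 + B (z(B) = 4 - (13 - B) = 4 + (-13 + B) = -9 + B)
w(L) = L³ (w(L) = L²*L = L³)
C(w(18), z(-26)) - 1*270803 = 18³ - 1*270803 = 5832 - 270803 = -264971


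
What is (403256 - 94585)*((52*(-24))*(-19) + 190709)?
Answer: 66185544491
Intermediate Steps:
(403256 - 94585)*((52*(-24))*(-19) + 190709) = 308671*(-1248*(-19) + 190709) = 308671*(23712 + 190709) = 308671*214421 = 66185544491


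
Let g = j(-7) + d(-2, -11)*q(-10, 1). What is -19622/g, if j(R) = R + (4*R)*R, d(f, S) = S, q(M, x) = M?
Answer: -19622/299 ≈ -65.625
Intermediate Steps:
j(R) = R + 4*R**2
g = 299 (g = -7*(1 + 4*(-7)) - 11*(-10) = -7*(1 - 28) + 110 = -7*(-27) + 110 = 189 + 110 = 299)
-19622/g = -19622/299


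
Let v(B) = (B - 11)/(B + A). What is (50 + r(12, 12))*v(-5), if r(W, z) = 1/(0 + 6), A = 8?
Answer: -2408/9 ≈ -267.56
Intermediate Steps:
r(W, z) = 1/6
v(B) = (-11 + B)/(8 + B) (v(B) = (B - 11)/(B + 8) = (-11 + B)/(8 + B))
(50 + r(12, 12))*v(-5) = (50 + 1/6)*((-11 - 5)/(8 - 5)) = 301*(-16/3)/6 = 301*((1/3)*(-16))/6 = (301/6)*(-16/3) = -2408/9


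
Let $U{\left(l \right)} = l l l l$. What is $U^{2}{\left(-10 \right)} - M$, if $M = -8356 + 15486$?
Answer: $99992870$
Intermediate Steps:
$M = 7130$
$U{\left(l \right)} = l^{4}$ ($U{\left(l \right)} = l l^{2} l = l^{3} l = l^{4}$)
$U^{2}{\left(-10 \right)} - M = \left(\left(-10\right)^{4}\right)^{2} - 7130 = 10000^{2} - 7130 = 100000000 - 7130 = 99992870$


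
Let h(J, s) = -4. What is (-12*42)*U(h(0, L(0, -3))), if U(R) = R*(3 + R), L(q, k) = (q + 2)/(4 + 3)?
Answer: -2016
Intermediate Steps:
L(q, k) = 2/7 + q/7 (L(q, k) = (2 + q)/7 = (2 + q)*(⅐) = 2/7 + q/7)
(-12*42)*U(h(0, L(0, -3))) = (-12*42)*(-4*(3 - 4)) = -(-2016)*(-1) = -504*4 = -2016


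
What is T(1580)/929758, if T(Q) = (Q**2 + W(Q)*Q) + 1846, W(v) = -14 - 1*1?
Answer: 1237273/464879 ≈ 2.6615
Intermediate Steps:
W(v) = -15 (W(v) = -14 - 1 = -15)
T(Q) = 1846 + Q**2 - 15*Q (T(Q) = (Q**2 - 15*Q) + 1846 = 1846 + Q**2 - 15*Q)
T(1580)/929758 = (1846 + 1580**2 - 15*1580)/929758 = (1846 + 2496400 - 23700)*(1/929758) = 2474546*(1/929758) = 1237273/464879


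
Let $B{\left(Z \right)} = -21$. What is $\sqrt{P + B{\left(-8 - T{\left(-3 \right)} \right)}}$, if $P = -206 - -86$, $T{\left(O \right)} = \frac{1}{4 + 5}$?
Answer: $i \sqrt{141} \approx 11.874 i$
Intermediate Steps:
$T{\left(O \right)} = \frac{1}{9}$
$P = -120$ ($P = -206 + 86 = -120$)
$\sqrt{P + B{\left(-8 - T{\left(-3 \right)} \right)}} = \sqrt{-120 - 21} = \sqrt{-141} = i \sqrt{141}$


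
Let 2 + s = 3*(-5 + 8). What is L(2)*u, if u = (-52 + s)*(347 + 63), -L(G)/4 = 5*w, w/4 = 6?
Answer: 8856000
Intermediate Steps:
w = 24 (w = 4*6 = 24)
L(G) = -480 (L(G) = -20*24 = -4*120 = -480)
s = 7 (s = -2 + 3*(-5 + 8) = -2 + 3*3 = -2 + 9 = 7)
u = -18450 (u = (-52 + 7)*(347 + 63) = -45*410 = -18450)
L(2)*u = -480*(-18450) = 8856000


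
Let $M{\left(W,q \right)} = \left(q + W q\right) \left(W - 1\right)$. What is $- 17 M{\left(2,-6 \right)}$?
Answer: $306$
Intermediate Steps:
$M{\left(W,q \right)} = \left(-1 + W\right) \left(q + W q\right)$ ($M{\left(W,q \right)} = \left(q + W q\right) \left(-1 + W\right) = \left(-1 + W\right) \left(q + W q\right)$)
$- 17 M{\left(2,-6 \right)} = - 17 \left(- 6 \left(-1 + 2^{2}\right)\right) = - 17 \left(- 6 \left(-1 + 4\right)\right) = - 17 \left(\left(-6\right) 3\right) = \left(-17\right) \left(-18\right) = 306$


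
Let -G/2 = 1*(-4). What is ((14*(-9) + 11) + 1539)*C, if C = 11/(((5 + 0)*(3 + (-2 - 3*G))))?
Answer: -15664/115 ≈ -136.21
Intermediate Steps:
G = 8 (G = -2*(-4) = 8)
C = -11/115 (C = 11/(((5 + 0)*(3 + (-2 - 3*8)))) = 11/((5*(3 + (-2 - 24)))) = 11/((5*(3 - 26))) = 11/((5*(-23))) = 11/(-115) = 11*(-1/115) = -11/115 ≈ -0.095652)
((14*(-9) + 11) + 1539)*C = ((14*(-9) + 11) + 1539)*(-11/115) = ((-126 + 11) + 1539)*(-11/115) = (-115 + 1539)*(-11/115) = 1424*(-11/115) = -15664/115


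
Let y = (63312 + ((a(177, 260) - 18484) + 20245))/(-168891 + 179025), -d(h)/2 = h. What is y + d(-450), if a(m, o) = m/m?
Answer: 4592837/5067 ≈ 906.42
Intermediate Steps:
a(m, o) = 1
d(h) = -2*h
y = 32537/5067 (y = (63312 + ((1 - 18484) + 20245))/(-168891 + 179025) = (63312 + (-18483 + 20245))/10134 = (63312 + 1762)*(1/10134) = 65074*(1/10134) = 32537/5067 ≈ 6.4214)
y + d(-450) = 32537/5067 - 2*(-450) = 32537/5067 + 900 = 4592837/5067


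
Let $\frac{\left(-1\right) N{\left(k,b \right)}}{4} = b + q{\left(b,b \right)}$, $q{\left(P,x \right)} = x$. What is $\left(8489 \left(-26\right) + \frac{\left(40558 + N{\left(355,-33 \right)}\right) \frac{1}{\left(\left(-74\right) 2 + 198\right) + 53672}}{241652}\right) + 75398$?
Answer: $- \frac{943248244461141}{6491014372} \approx -1.4532 \cdot 10^{5}$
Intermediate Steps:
$N{\left(k,b \right)} = - 8 b$ ($N{\left(k,b \right)} = - 4 \left(b + b\right) = - 4 \cdot 2 b = - 8 b$)
$\left(8489 \left(-26\right) + \frac{\left(40558 + N{\left(355,-33 \right)}\right) \frac{1}{\left(\left(-74\right) 2 + 198\right) + 53672}}{241652}\right) + 75398 = \left(8489 \left(-26\right) + \frac{\left(40558 - -264\right) \frac{1}{\left(\left(-74\right) 2 + 198\right) + 53672}}{241652}\right) + 75398 = \left(-220714 + \frac{40558 + 264}{\left(-148 + 198\right) + 53672} \cdot \frac{1}{241652}\right) + 75398 = \left(-220714 + \frac{40822}{50 + 53672} \cdot \frac{1}{241652}\right) + 75398 = \left(-220714 + \frac{40822}{53722} \cdot \frac{1}{241652}\right) + 75398 = \left(-220714 + 40822 \cdot \frac{1}{53722} \cdot \frac{1}{241652}\right) + 75398 = \left(-220714 + \frac{20411}{26861} \cdot \frac{1}{241652}\right) + 75398 = \left(-220714 + \frac{20411}{6491014372}\right) + 75398 = - \frac{1432657746081197}{6491014372} + 75398 = - \frac{943248244461141}{6491014372}$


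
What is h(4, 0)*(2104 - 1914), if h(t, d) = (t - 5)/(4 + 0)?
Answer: -95/2 ≈ -47.500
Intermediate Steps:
h(t, d) = -5/4 + t/4 (h(t, d) = (-5 + t)/4 = (-5 + t)*(¼) = -5/4 + t/4)
h(4, 0)*(2104 - 1914) = (-5/4 + (¼)*4)*(2104 - 1914) = (-5/4 + 1)*190 = -¼*190 = -95/2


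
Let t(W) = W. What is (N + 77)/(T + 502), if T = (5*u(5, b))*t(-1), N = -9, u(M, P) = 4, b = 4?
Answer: 34/241 ≈ 0.14108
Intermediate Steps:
T = -20 (T = (5*4)*(-1) = 20*(-1) = -20)
(N + 77)/(T + 502) = (-9 + 77)/(-20 + 502) = 68/482 = 68*(1/482) = 34/241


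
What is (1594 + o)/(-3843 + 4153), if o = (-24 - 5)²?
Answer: 487/62 ≈ 7.8548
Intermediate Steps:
o = 841 (o = (-29)² = 841)
(1594 + o)/(-3843 + 4153) = (1594 + 841)/(-3843 + 4153) = 2435/310 = 2435*(1/310) = 487/62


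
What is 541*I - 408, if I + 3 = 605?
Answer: 325274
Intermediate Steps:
I = 602 (I = -3 + 605 = 602)
541*I - 408 = 541*602 - 408 = 325682 - 408 = 325274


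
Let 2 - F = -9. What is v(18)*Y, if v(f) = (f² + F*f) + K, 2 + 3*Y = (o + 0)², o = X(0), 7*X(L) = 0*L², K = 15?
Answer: -358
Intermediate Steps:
F = 11 (F = 2 - 1*(-9) = 2 + 9 = 11)
X(L) = 0 (X(L) = (0*L²)/7 = (⅐)*0 = 0)
o = 0
Y = -⅔ (Y = -⅔ + (0 + 0)²/3 = -⅔ + (⅓)*0² = -⅔ + (⅓)*0 = -⅔ + 0 = -⅔ ≈ -0.66667)
v(f) = 15 + f² + 11*f (v(f) = (f² + 11*f) + 15 = 15 + f² + 11*f)
v(18)*Y = (15 + 18² + 11*18)*(-⅔) = (15 + 324 + 198)*(-⅔) = 537*(-⅔) = -358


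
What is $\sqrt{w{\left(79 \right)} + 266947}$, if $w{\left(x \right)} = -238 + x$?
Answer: $2 \sqrt{66697} \approx 516.52$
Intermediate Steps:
$\sqrt{w{\left(79 \right)} + 266947} = \sqrt{\left(-238 + 79\right) + 266947} = \sqrt{-159 + 266947} = \sqrt{266788} = 2 \sqrt{66697}$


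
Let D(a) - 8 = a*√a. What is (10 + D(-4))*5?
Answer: 90 - 40*I ≈ 90.0 - 40.0*I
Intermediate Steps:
D(a) = 8 + a^(3/2) (D(a) = 8 + a*√a = 8 + a^(3/2))
(10 + D(-4))*5 = (10 + (8 + (-4)^(3/2)))*5 = (10 + (8 - 8*I))*5 = (18 - 8*I)*5 = 90 - 40*I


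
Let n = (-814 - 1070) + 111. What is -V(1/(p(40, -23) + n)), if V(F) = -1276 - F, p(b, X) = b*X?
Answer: 3436267/2693 ≈ 1276.0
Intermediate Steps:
p(b, X) = X*b
n = -1773 (n = -1884 + 111 = -1773)
-V(1/(p(40, -23) + n)) = -(-1276 - 1/(-23*40 - 1773)) = -(-1276 - 1/(-920 - 1773)) = -(-1276 - 1/(-2693)) = -(-1276 - 1*(-1/2693)) = -(-1276 + 1/2693) = -1*(-3436267/2693) = 3436267/2693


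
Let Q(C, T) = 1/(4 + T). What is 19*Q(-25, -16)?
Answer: -19/12 ≈ -1.5833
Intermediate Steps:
19*Q(-25, -16) = 19/(4 - 16) = 19/(-12) = 19*(-1/12) = -19/12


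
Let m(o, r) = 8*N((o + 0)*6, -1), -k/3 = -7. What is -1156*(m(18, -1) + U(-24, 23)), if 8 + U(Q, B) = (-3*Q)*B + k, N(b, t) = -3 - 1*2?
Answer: -1883124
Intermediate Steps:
k = 21 (k = -3*(-7) = 21)
N(b, t) = -5 (N(b, t) = -3 - 2 = -5)
U(Q, B) = 13 - 3*B*Q (U(Q, B) = -8 + ((-3*Q)*B + 21) = -8 + (-3*B*Q + 21) = -8 + (21 - 3*B*Q) = 13 - 3*B*Q)
m(o, r) = -40 (m(o, r) = 8*(-5) = -40)
-1156*(m(18, -1) + U(-24, 23)) = -1156*(-40 + (13 - 3*23*(-24))) = -1156*(-40 + (13 + 1656)) = -1156*(-40 + 1669) = -1156*1629 = -1883124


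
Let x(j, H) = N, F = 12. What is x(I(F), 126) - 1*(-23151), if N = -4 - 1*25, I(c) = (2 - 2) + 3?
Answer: 23122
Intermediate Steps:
I(c) = 3 (I(c) = 0 + 3 = 3)
N = -29 (N = -4 - 25 = -29)
x(j, H) = -29
x(I(F), 126) - 1*(-23151) = -29 - 1*(-23151) = -29 + 23151 = 23122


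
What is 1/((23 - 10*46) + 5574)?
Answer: 1/5137 ≈ 0.00019467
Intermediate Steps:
1/((23 - 10*46) + 5574) = 1/((23 - 460) + 5574) = 1/(-437 + 5574) = 1/5137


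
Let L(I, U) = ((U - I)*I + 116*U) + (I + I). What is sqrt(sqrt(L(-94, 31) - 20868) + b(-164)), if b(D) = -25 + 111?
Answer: sqrt(86 + I*sqrt(29210)) ≈ 11.776 + 7.257*I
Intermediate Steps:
L(I, U) = 2*I + 116*U + I*(U - I) (L(I, U) = (I*(U - I) + 116*U) + 2*I = (116*U + I*(U - I)) + 2*I = 2*I + 116*U + I*(U - I))
b(D) = 86
sqrt(sqrt(L(-94, 31) - 20868) + b(-164)) = sqrt(sqrt((-1*(-94)**2 + 2*(-94) + 116*31 - 94*31) - 20868) + 86) = sqrt(sqrt((-1*8836 - 188 + 3596 - 2914) - 20868) + 86) = sqrt(sqrt((-8836 - 188 + 3596 - 2914) - 20868) + 86) = sqrt(sqrt(-8342 - 20868) + 86) = sqrt(sqrt(-29210) + 86) = sqrt(I*sqrt(29210) + 86) = sqrt(86 + I*sqrt(29210))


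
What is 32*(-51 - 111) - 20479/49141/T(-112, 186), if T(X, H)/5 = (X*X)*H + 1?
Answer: -2971858742703679/573275220425 ≈ -5184.0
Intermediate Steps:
T(X, H) = 5 + 5*H*X² (T(X, H) = 5*((X*X)*H + 1) = 5*(X²*H + 1) = 5*(H*X² + 1) = 5*(1 + H*X²) = 5 + 5*H*X²)
32*(-51 - 111) - 20479/49141/T(-112, 186) = 32*(-51 - 111) - 20479/49141/(5 + 5*186*(-112)²) = 32*(-162) - 20479*(1/49141)/(5 + 5*186*12544) = -5184 - 20479/(49141*(5 + 11665920)) = -5184 - 20479/(49141*11665925) = -5184 - 1*20479/573275220425 = -5184 - 20479/573275220425 = -2971858742703679/573275220425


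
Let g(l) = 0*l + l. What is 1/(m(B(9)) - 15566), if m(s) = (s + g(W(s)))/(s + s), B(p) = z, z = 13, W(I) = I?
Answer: -1/15565 ≈ -6.4247e-5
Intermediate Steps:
g(l) = l (g(l) = 0 + l = l)
B(p) = 13
m(s) = 1 (m(s) = (s + s)/(s + s) = (2*s)/((2*s)) = (2*s)*(1/(2*s)) = 1)
1/(m(B(9)) - 15566) = 1/(1 - 15566) = 1/(-15565) = -1/15565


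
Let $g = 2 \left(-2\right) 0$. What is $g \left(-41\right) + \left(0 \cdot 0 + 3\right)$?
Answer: $3$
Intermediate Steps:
$g = 0$ ($g = \left(-4\right) 0 = 0$)
$g \left(-41\right) + \left(0 \cdot 0 + 3\right) = 0 \left(-41\right) + \left(0 \cdot 0 + 3\right) = 0 + \left(0 + 3\right) = 0 + 3 = 3$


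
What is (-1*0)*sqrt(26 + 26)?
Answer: 0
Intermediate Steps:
(-1*0)*sqrt(26 + 26) = 0*sqrt(52) = 0*(2*sqrt(13)) = 0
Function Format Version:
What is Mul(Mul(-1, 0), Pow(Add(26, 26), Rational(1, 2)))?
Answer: 0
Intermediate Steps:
Mul(Mul(-1, 0), Pow(Add(26, 26), Rational(1, 2))) = Mul(0, Pow(52, Rational(1, 2))) = Mul(0, Mul(2, Pow(13, Rational(1, 2)))) = 0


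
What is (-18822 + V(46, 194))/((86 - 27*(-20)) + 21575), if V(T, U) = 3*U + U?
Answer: -18046/22201 ≈ -0.81285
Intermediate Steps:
V(T, U) = 4*U
(-18822 + V(46, 194))/((86 - 27*(-20)) + 21575) = (-18822 + 4*194)/((86 - 27*(-20)) + 21575) = (-18822 + 776)/((86 + 540) + 21575) = -18046/(626 + 21575) = -18046/22201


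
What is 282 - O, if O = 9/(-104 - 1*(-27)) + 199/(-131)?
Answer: 2861036/10087 ≈ 283.64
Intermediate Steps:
O = -16502/10087 (O = 9/(-104 + 27) + 199*(-1/131) = 9/(-77) - 199/131 = 9*(-1/77) - 199/131 = -9/77 - 199/131 = -16502/10087 ≈ -1.6360)
282 - O = 282 - 1*(-16502/10087) = 282 + 16502/10087 = 2861036/10087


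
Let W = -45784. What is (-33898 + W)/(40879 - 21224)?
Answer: -79682/19655 ≈ -4.0540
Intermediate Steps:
(-33898 + W)/(40879 - 21224) = (-33898 - 45784)/(40879 - 21224) = -79682/19655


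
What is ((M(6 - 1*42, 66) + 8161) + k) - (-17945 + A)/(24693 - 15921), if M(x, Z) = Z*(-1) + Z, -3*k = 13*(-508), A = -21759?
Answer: 22734523/2193 ≈ 10367.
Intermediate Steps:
k = 6604/3 (k = -13*(-508)/3 = -⅓*(-6604) = 6604/3 ≈ 2201.3)
M(x, Z) = 0 (M(x, Z) = -Z + Z = 0)
((M(6 - 1*42, 66) + 8161) + k) - (-17945 + A)/(24693 - 15921) = ((0 + 8161) + 6604/3) - (-17945 - 21759)/(24693 - 15921) = (8161 + 6604/3) - (-39704)/8772 = 31087/3 - (-39704)/8772 = 31087/3 - 1*(-9926/2193) = 31087/3 + 9926/2193 = 22734523/2193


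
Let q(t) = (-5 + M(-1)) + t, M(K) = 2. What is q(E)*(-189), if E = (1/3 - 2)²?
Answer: 42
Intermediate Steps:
E = 25/9 (E = (⅓ - 2)² = (-5/3)² = 25/9 ≈ 2.7778)
q(t) = -3 + t (q(t) = (-5 + 2) + t = -3 + t)
q(E)*(-189) = (-3 + 25/9)*(-189) = -2/9*(-189) = 42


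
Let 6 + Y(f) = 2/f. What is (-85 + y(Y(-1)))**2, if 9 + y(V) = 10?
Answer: 7056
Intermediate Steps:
Y(f) = -6 + 2/f
y(V) = 1 (y(V) = -9 + 10 = 1)
(-85 + y(Y(-1)))**2 = (-85 + 1)**2 = (-84)**2 = 7056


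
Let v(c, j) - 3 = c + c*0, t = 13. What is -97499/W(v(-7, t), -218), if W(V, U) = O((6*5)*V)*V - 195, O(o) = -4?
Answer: 97499/179 ≈ 544.69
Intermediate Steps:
v(c, j) = 3 + c (v(c, j) = 3 + (c + c*0) = 3 + (c + 0) = 3 + c)
W(V, U) = -195 - 4*V (W(V, U) = -4*V - 195 = -195 - 4*V)
-97499/W(v(-7, t), -218) = -97499/(-195 - 4*(3 - 7)) = -97499/(-195 - 4*(-4)) = -97499/(-195 + 16) = -97499/(-179) = -97499*(-1/179) = 97499/179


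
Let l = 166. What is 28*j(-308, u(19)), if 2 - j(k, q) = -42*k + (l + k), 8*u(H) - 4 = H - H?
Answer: -358176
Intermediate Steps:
u(H) = 1/2 (u(H) = 1/2 + (H - H)/8 = 1/2 + (1/8)*0 = 1/2 + 0 = 1/2)
j(k, q) = -164 + 41*k (j(k, q) = 2 - (-42*k + (166 + k)) = 2 - (166 - 41*k) = 2 + (-166 + 41*k) = -164 + 41*k)
28*j(-308, u(19)) = 28*(-164 + 41*(-308)) = 28*(-164 - 12628) = 28*(-12792) = -358176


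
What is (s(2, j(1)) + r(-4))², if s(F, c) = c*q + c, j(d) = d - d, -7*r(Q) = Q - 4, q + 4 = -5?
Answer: 64/49 ≈ 1.3061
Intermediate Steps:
q = -9 (q = -4 - 5 = -9)
r(Q) = 4/7 - Q/7 (r(Q) = -(Q - 4)/7 = -(-4 + Q)/7 = 4/7 - Q/7)
j(d) = 0
s(F, c) = -8*c (s(F, c) = c*(-9) + c = -9*c + c = -8*c)
(s(2, j(1)) + r(-4))² = (-8*0 + (4/7 - ⅐*(-4)))² = (0 + (4/7 + 4/7))² = (0 + 8/7)² = (8/7)² = 64/49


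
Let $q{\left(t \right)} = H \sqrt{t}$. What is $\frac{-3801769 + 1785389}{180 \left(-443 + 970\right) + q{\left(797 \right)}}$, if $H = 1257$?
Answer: $- \frac{21252645200}{859902283} + \frac{844863220 \sqrt{797}}{2579706849} \approx -15.469$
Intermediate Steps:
$q{\left(t \right)} = 1257 \sqrt{t}$
$\frac{-3801769 + 1785389}{180 \left(-443 + 970\right) + q{\left(797 \right)}} = \frac{-3801769 + 1785389}{180 \left(-443 + 970\right) + 1257 \sqrt{797}} = - \frac{2016380}{180 \cdot 527 + 1257 \sqrt{797}} = - \frac{2016380}{94860 + 1257 \sqrt{797}}$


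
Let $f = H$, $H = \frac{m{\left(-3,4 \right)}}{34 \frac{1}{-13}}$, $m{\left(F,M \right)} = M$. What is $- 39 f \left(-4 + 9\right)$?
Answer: $\frac{5070}{17} \approx 298.24$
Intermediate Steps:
$H = - \frac{26}{17}$ ($H = \frac{4}{34 \frac{1}{-13}} = \frac{4}{34 \left(- \frac{1}{13}\right)} = \frac{4}{- \frac{34}{13}} = 4 \left(- \frac{13}{34}\right) = - \frac{26}{17} \approx -1.5294$)
$f = - \frac{26}{17} \approx -1.5294$
$- 39 f \left(-4 + 9\right) = \left(-39\right) \left(- \frac{26}{17}\right) \left(-4 + 9\right) = \frac{1014}{17} \cdot 5 = \frac{5070}{17}$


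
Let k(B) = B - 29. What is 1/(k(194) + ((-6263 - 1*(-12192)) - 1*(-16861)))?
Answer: 1/22955 ≈ 4.3563e-5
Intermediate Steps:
k(B) = -29 + B
1/(k(194) + ((-6263 - 1*(-12192)) - 1*(-16861))) = 1/((-29 + 194) + ((-6263 - 1*(-12192)) - 1*(-16861))) = 1/(165 + ((-6263 + 12192) + 16861)) = 1/(165 + (5929 + 16861)) = 1/(165 + 22790) = 1/22955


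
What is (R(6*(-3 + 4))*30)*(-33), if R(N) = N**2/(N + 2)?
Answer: -4455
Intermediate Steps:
R(N) = N**2/(2 + N)
(R(6*(-3 + 4))*30)*(-33) = (((6*(-3 + 4))**2/(2 + 6*(-3 + 4)))*30)*(-33) = (((6*1)**2/(2 + 6*1))*30)*(-33) = ((6**2/(2 + 6))*30)*(-33) = ((36/8)*30)*(-33) = ((36*(1/8))*30)*(-33) = ((9/2)*30)*(-33) = 135*(-33) = -4455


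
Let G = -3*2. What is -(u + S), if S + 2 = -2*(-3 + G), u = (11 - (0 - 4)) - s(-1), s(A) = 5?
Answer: -26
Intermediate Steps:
G = -6
u = 10 (u = (11 - (0 - 4)) - 1*5 = (11 - 1*(-4)) - 5 = (11 + 4) - 5 = 15 - 5 = 10)
S = 16 (S = -2 - 2*(-3 - 6) = -2 - 2*(-9) = -2 + 18 = 16)
-(u + S) = -(10 + 16) = -1*26 = -26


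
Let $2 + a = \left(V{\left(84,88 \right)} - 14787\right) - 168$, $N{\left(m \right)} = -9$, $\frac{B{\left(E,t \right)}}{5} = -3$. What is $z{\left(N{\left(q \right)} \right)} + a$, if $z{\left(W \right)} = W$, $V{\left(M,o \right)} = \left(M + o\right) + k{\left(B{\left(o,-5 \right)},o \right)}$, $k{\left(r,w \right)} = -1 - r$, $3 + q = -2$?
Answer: $-14780$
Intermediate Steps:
$B{\left(E,t \right)} = -15$ ($B{\left(E,t \right)} = 5 \left(-3\right) = -15$)
$q = -5$ ($q = -3 - 2 = -5$)
$V{\left(M,o \right)} = 14 + M + o$ ($V{\left(M,o \right)} = \left(M + o\right) - -14 = \left(M + o\right) + \left(-1 + 15\right) = \left(M + o\right) + 14 = 14 + M + o$)
$a = -14771$ ($a = -2 + \left(\left(\left(14 + 84 + 88\right) - 14787\right) - 168\right) = -2 + \left(\left(186 - 14787\right) - 168\right) = -2 - 14769 = -14771$)
$z{\left(N{\left(q \right)} \right)} + a = -9 - 14771 = -14780$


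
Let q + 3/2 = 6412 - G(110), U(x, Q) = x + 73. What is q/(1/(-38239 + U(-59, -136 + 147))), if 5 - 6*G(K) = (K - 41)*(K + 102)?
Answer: -1014606175/3 ≈ -3.3820e+8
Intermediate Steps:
U(x, Q) = 73 + x
G(K) = 5/6 - (-41 + K)*(102 + K)/6 (G(K) = 5/6 - (K - 41)*(K + 102)/6 = 5/6 - (-41 + K)*(102 + K)/6)
q = 26543/3 (q = -3/2 + (6412 - (4187/6 - 61/6*110 - 1/6*110**2)) = -3/2 + (6412 - (4187/6 - 3355/3 - 1/6*12100)) = -3/2 + (6412 - (4187/6 - 3355/3 - 6050/3)) = -3/2 + (6412 - 1*(-14623/6)) = -3/2 + (6412 + 14623/6) = -3/2 + 53095/6 = 26543/3 ≈ 8847.7)
q/(1/(-38239 + U(-59, -136 + 147))) = 26543/(3*(1/(-38239 + (73 - 59)))) = 26543/(3*(1/(-38239 + 14))) = 26543/(3*(1/(-38225))) = 26543/(3*(-1/38225)) = (26543/3)*(-38225) = -1014606175/3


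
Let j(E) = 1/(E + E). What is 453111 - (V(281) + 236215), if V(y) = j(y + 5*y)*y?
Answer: 2602751/12 ≈ 2.1690e+5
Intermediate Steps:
j(E) = 1/(2*E)
V(y) = 1/12 (V(y) = (1/(2*(y + 5*y)))*y = (1/(2*((6*y))))*y = ((1/(6*y))/2)*y = (1/(12*y))*y = 1/12)
453111 - (V(281) + 236215) = 453111 - (1/12 + 236215) = 453111 - 1*2834581/12 = 453111 - 2834581/12 = 2602751/12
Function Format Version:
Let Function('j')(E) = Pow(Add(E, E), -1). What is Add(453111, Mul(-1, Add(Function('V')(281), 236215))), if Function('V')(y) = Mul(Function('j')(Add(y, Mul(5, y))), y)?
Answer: Rational(2602751, 12) ≈ 2.1690e+5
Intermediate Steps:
Function('j')(E) = Mul(Rational(1, 2), Pow(E, -1)) (Function('j')(E) = Pow(Mul(2, E), -1) = Mul(Rational(1, 2), Pow(E, -1)))
Function('V')(y) = Rational(1, 12) (Function('V')(y) = Mul(Mul(Rational(1, 2), Pow(Add(y, Mul(5, y)), -1)), y) = Mul(Mul(Rational(1, 2), Pow(Mul(6, y), -1)), y) = Mul(Mul(Rational(1, 2), Mul(Rational(1, 6), Pow(y, -1))), y) = Mul(Mul(Rational(1, 12), Pow(y, -1)), y) = Rational(1, 12))
Add(453111, Mul(-1, Add(Function('V')(281), 236215))) = Add(453111, Mul(-1, Add(Rational(1, 12), 236215))) = Add(453111, Mul(-1, Rational(2834581, 12))) = Add(453111, Rational(-2834581, 12)) = Rational(2602751, 12)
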